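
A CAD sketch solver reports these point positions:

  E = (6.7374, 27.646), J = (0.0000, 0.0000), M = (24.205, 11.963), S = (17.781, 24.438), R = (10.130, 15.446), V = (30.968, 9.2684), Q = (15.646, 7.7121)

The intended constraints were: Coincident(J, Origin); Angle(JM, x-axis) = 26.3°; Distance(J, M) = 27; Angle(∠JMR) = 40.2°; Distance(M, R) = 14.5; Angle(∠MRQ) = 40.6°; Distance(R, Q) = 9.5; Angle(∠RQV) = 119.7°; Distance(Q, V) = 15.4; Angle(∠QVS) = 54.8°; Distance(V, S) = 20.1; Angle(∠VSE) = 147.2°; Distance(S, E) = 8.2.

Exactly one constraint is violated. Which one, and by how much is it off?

Distance(S, E) = 8.2 — off by 3.30.

J = (0.00, 0.00) ✓; JM at 26.30° ✓; |JM| = 27.00 ✓; ∠JMR = 40.20° ✓; |MR| = 14.50 ✓; ∠MRQ = 40.60° ✓; |RQ| = 9.499 ✓; ∠RQV = 119.7° ✓; |QV| = 15.40 ✓; ∠QVS = 54.80° ✓; |VS| = 20.10 ✓; ∠VSE = 147.2° ✓; |SE| = 11.50 ✗.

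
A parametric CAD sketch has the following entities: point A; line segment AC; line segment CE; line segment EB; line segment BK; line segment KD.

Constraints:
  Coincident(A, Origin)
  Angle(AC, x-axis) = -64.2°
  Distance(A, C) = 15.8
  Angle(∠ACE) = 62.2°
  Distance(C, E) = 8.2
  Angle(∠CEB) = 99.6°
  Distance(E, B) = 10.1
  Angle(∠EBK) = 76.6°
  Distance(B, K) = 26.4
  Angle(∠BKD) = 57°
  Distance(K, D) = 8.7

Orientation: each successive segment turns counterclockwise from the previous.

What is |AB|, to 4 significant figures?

4.740

∠ACE = 62.2° gives CE at 53.60° from the x-axis; with |CE| = 8.2, E = (11.74, -7.625). ∠CEB = 99.6° gives EB at 134.0° from the x-axis; with |EB| = 10.1, B = (4.727, -0.3596). Then |AB| = |B − A| = 4.740.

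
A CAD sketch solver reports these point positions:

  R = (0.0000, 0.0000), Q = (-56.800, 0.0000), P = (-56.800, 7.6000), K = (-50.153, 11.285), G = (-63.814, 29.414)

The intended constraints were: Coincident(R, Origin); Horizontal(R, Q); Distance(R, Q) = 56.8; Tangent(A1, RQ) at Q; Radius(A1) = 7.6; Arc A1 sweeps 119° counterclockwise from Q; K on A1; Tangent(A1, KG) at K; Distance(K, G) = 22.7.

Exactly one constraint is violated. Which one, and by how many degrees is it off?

Tangent(A1, KG) at K — off by 8.00°.

R = (0.00, 0.00) ✓; R.y = 0.00, Q.y = 0.00 ✓; |RQ| = 56.80 ✓; ∠(PQ, QR) = 90.00° ✓; |PQ| = 7.600 ✓; bearing(P→K) − bearing(P→Q) = 119.0° ✓; |PK| = 7.600 ✓; ∠(PK, KG) = 82.00° ✗; |KG| = 22.70 ✓.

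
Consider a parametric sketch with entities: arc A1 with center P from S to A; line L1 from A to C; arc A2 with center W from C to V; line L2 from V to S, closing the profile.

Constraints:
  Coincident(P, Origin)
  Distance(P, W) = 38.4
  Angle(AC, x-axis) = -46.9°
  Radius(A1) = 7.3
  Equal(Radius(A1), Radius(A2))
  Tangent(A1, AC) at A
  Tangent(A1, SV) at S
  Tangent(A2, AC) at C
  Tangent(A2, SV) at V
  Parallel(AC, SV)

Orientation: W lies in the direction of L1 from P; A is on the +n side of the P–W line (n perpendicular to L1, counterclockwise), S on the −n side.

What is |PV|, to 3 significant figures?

39.1

Tangency of A1 to both parallel lines with radius 7.3 puts A and S at P ± 7.3·n: A = (5.33, 4.99), S = (-5.33, -4.99). Equal radii place C and V the same way about W: C = W + 7.3·n = (31.6, -23.1), V = W − 7.3·n = (20.9, -33.0). Then |PV| = |V − P| = 39.1.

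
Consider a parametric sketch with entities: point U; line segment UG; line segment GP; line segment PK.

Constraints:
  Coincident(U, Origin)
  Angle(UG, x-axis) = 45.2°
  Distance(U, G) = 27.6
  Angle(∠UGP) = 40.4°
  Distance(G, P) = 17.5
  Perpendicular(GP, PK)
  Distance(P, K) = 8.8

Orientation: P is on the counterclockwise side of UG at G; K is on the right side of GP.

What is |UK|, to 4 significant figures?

26.92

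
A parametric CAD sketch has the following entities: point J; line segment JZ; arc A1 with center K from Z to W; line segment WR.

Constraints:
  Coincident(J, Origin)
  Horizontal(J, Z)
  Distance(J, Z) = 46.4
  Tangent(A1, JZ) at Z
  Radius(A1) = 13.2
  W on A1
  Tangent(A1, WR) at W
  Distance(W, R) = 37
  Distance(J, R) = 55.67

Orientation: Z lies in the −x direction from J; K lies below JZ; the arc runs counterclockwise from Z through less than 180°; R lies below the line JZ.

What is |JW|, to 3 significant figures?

59.9

Checks: |KZ| = 13.20 ✓; |KW| = 13.20 ✓; ∠(KW, WR) = 90.00° ✓; |WR| = 37.00 ✓; |JR| = 55.67 ✓.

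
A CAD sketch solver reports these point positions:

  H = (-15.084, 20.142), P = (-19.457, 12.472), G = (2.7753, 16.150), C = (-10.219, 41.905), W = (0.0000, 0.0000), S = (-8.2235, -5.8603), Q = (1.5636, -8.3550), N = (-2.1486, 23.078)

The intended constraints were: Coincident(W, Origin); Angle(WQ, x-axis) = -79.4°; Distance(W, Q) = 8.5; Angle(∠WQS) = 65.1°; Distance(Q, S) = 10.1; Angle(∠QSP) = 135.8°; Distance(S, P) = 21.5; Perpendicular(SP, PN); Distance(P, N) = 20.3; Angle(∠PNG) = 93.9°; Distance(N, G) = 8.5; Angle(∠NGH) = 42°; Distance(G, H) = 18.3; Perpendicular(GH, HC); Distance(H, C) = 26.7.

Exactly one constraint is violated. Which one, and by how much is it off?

Distance(H, C) = 26.7 — off by 4.40.

W = (0.00, 0.00) ✓; WQ at -79.40° ✓; |WQ| = 8.500 ✓; ∠WQS = 65.10° ✓; |QS| = 10.10 ✓; ∠QSP = 135.8° ✓; |SP| = 21.50 ✓; ∠(SP, PN) = 90.00° ✓; |PN| = 20.30 ✓; ∠PNG = 93.90° ✓; |NG| = 8.500 ✓; ∠NGH = 42.00° ✓; |GH| = 18.30 ✓; ∠(GH, HC) = 90.00° ✓; |HC| = 22.30 ✗.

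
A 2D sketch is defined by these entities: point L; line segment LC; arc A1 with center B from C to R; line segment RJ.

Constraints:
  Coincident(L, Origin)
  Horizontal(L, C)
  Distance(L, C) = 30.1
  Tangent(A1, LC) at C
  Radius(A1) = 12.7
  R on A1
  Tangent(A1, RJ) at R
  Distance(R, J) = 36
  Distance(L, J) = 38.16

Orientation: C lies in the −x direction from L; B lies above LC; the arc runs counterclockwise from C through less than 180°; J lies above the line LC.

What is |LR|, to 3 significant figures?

20.1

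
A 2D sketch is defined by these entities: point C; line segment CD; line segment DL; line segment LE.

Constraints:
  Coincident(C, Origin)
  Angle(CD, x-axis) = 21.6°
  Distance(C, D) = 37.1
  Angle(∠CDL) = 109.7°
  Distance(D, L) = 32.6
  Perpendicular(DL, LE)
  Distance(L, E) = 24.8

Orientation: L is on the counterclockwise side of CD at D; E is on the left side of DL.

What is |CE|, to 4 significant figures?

46.23

∠CDL = 109.7°, so DL runs at 21.6° + (180° − 109.7°) = 91.90° from the x-axis; with |DL| = 32.6, L = D + 32.6·(cos 91.90°, sin 91.90°) = (33.41, 46.24). The perpendicularity gives LE at right angles to DL; with |LE| = 24.8 on the left of DL, E = L + 24.8·(-0.9995, -0.03316) = (8.627, 45.42). Then |CE| = |E − C| = 46.23.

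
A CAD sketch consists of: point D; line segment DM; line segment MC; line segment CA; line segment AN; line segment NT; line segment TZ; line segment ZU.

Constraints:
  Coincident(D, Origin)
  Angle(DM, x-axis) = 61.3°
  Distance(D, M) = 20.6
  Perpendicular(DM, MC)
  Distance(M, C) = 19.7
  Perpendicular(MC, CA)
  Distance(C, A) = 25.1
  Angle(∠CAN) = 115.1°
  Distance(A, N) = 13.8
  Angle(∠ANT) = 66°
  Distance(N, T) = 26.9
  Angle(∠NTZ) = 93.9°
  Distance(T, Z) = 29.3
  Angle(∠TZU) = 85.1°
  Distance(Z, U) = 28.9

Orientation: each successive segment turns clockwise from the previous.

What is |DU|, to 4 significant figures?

37.24

D is at the origin; DM runs at 61.3° with length 20.6, so M = (9.893, 18.07). DM is perpendicular to MC, so MC runs at -28.70°; with |MC| = 19.7, C = (27.17, 8.609). MC is perpendicular to CA, so CA runs at -118.7°; with |CA| = 25.1, A = (15.12, -13.41). ∠CAN = 115.1° gives AN at 176.4° from the x-axis; with |AN| = 13.8, N = (1.346, -12.54). ∠ANT = 66.0° gives NT at 62.40° from the x-axis; with |NT| = 26.9, T = (13.81, 11.30). ∠NTZ = 93.9° gives TZ at -23.70° from the x-axis; with |TZ| = 29.3, Z = (40.64, -0.4792). ∠TZU = 85.1° gives ZU at -118.6° from the x-axis; with |ZU| = 28.9, U = (26.80, -25.85). Then |DU| = |U − D| = 37.24.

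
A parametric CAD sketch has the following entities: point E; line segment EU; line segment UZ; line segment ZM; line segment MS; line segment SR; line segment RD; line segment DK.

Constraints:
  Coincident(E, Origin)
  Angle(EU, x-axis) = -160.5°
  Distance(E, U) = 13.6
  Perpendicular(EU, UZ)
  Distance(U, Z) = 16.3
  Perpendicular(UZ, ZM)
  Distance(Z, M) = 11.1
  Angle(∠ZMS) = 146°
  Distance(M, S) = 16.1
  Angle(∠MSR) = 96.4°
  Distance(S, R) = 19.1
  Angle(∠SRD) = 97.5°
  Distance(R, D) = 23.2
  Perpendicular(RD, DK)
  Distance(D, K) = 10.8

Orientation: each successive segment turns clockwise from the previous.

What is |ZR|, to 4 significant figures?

30.26

E is at the origin; EU runs at -160.5° with length 13.6, so U = (-12.82, -4.540). EU is perpendicular to UZ, so UZ runs at 109.5°; with |UZ| = 16.3, Z = (-18.26, 10.83). UZ ⟂ ZM, so ZM runs at 19.50°; with |ZM| = 11.1, M = (-7.798, 14.53). ∠ZMS = 146.0° gives MS at -14.50° from the x-axis; with |MS| = 16.1, S = (7.790, 10.50). ∠MSR = 96.4° gives SR at -98.10° from the x-axis; with |SR| = 19.1, R = (5.098, -8.410). Then |ZR| = |R − Z| = 30.26.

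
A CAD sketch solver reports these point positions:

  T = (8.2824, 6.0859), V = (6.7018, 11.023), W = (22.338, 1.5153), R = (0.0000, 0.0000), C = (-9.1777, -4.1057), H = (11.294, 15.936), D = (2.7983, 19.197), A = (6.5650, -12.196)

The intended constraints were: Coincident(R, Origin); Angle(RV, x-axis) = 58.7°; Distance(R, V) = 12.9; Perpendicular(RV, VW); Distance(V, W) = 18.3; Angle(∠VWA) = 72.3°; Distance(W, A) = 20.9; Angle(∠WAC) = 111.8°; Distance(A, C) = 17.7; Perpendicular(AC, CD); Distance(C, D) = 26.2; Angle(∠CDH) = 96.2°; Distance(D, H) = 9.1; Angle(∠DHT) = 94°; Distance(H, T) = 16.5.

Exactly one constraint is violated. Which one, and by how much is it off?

Distance(H, T) = 16.5 — off by 6.20.

R = (0.00, 0.00) ✓; RV at 58.70° ✓; |RV| = 12.90 ✓; ∠(RV, VW) = 90.00° ✓; |VW| = 18.30 ✓; ∠VWA = 72.30° ✓; |WA| = 20.90 ✓; ∠WAC = 111.8° ✓; |AC| = 17.70 ✓; ∠(AC, CD) = 90.00° ✓; |CD| = 26.20 ✓; ∠CDH = 96.20° ✓; |DH| = 9.100 ✓; ∠DHT = 94.00° ✓; |HT| = 10.30 ✗.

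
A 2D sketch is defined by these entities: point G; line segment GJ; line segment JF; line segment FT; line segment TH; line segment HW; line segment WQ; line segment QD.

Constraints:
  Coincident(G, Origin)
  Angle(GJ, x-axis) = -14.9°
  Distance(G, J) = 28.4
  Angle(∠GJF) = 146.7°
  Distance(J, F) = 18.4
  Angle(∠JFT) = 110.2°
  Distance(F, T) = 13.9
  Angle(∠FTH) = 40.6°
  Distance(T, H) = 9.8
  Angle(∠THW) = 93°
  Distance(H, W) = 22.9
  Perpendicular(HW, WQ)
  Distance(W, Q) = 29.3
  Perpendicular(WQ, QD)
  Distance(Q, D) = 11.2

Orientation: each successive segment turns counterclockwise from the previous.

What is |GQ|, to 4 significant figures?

76.26

G is at the origin; GJ runs at -14.9° with length 28.4, so J = (27.45, -7.303). ∠GJF = 146.7° gives JF at 18.40° from the x-axis; with |JF| = 18.4, F = (44.90, -1.495). ∠JFT = 110.2° gives FT at 88.20° from the x-axis; with |FT| = 13.9, T = (45.34, 12.40). ∠FTH = 40.6° gives TH at -132.4° from the x-axis; with |TH| = 9.8, H = (38.73, 5.162). ∠THW = 93.0° gives HW at -45.40° from the x-axis; with |HW| = 22.9, W = (54.81, -11.14). HW is perpendicular to WQ, so WQ runs at 44.60°; with |WQ| = 29.3, Q = (75.67, 9.429). Then |GQ| = |Q − G| = 76.26.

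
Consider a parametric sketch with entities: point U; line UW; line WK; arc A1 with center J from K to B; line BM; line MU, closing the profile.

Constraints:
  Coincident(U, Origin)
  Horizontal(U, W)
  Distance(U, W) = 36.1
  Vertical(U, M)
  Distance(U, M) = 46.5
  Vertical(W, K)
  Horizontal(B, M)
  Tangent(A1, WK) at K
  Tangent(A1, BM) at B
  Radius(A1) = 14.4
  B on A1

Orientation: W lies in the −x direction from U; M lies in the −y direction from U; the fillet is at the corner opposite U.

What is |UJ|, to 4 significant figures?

38.75

UM is vertical with |UM| = 46.5 and M on the −y side, so M = (0.000, -46.50). The virtual corner opposite U is at (-36.10, -46.50). Since A1 is tangent to WK there, JK ⟂ WK and A1 meets BM tangentially, so JB is at right angles to BM, with radius 14.4, so the center J sits 14.4 in from both sides at J = (-21.70, -32.10). Then |UJ| = |J − U| = 38.75.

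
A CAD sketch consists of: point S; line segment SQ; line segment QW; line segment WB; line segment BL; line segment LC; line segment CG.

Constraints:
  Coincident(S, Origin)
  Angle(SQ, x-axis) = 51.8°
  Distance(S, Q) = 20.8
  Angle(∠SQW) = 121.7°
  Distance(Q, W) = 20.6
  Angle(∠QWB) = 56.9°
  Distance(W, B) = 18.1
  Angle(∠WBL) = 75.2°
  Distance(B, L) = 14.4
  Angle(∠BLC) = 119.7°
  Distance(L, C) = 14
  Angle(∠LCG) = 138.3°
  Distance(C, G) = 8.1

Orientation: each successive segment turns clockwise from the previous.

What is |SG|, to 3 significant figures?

38.5

S is at the origin; SQ runs at 51.8° with length 20.8, so Q = (12.9, 16.3). ∠SQW = 121.7° gives QW at -6.50° from the x-axis; with |QW| = 20.6, W = (33.3, 14.0). ∠QWB = 56.9° gives WB at -130° from the x-axis; with |WB| = 18.1, B = (21.8, 0.0675). ∠WBL = 75.2° gives BL at 126° from the x-axis; with |BL| = 14.4, L = (13.4, 11.8). ∠BLC = 119.7° gives LC at 65.3° from the x-axis; with |LC| = 14.0, C = (19.3, 24.5). ∠LCG = 138.3° gives CG at 23.6° from the x-axis; with |CG| = 8.1, G = (26.7, 27.7). Then |SG| = |G − S| = 38.5.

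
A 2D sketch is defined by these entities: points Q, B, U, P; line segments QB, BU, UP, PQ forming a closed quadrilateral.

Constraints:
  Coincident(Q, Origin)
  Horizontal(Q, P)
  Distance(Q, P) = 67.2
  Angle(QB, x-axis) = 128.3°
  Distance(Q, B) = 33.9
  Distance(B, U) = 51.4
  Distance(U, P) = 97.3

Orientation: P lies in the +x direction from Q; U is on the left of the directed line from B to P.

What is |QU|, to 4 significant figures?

72.48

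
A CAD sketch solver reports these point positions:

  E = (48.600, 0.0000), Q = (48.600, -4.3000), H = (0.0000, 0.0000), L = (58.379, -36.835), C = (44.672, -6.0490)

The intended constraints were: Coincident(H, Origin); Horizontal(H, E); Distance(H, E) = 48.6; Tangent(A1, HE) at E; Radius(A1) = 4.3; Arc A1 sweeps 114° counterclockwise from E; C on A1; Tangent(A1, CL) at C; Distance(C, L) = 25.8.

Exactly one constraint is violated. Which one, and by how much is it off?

Distance(C, L) = 25.8 — off by 7.90.

H = (0.00, 0.00) ✓; H.y = 0.00, E.y = 0.00 ✓; |HE| = 48.60 ✓; ∠(QE, EH) = 90.00° ✓; |QE| = 4.300 ✓; bearing(Q→C) − bearing(Q→E) = 114.0° ✓; |QC| = 4.300 ✓; ∠(QC, CL) = 90.00° ✓; |CL| = 33.70 ✗.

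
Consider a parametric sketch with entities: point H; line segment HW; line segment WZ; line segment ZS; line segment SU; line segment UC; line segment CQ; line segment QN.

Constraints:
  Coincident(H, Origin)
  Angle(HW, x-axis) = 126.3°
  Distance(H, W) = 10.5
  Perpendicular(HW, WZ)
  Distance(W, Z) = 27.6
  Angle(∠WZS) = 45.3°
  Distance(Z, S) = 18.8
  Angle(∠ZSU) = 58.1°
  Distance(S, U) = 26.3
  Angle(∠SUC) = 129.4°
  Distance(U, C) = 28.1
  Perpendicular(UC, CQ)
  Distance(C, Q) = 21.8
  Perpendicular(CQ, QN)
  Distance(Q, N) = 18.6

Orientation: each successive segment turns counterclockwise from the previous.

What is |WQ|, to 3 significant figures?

47.7

H is at the origin; HW runs at 126.3° with length 10.5, so W = (-6.22, 8.46). HW is perpendicular to WZ, so WZ runs at -144°; with |WZ| = 27.6, Z = (-28.5, -7.88). ∠WZS = 45.3° gives ZS at -9.00° from the x-axis; with |ZS| = 18.8, S = (-9.89, -10.8). ∠ZSU = 58.1° gives SU at 113° from the x-axis; with |SU| = 26.3, U = (-20.1, 13.4). ∠SUC = 129.4° gives UC at 164° from the x-axis; with |UC| = 28.1, C = (-47.1, 21.4). The perpendicularity gives CQ at right angles to UC, so CQ runs at -106°; with |CQ| = 21.8, Q = (-53.3, 0.487). Then |WQ| = |Q − W| = 47.7.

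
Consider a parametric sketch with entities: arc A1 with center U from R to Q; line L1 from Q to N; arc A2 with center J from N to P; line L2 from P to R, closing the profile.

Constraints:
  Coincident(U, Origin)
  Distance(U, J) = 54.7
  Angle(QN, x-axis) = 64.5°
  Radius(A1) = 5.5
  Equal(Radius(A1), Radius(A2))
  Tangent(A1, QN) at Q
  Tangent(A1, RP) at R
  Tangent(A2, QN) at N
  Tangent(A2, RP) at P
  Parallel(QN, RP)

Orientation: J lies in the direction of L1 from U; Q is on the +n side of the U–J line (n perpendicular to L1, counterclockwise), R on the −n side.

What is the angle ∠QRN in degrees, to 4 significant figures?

78.63°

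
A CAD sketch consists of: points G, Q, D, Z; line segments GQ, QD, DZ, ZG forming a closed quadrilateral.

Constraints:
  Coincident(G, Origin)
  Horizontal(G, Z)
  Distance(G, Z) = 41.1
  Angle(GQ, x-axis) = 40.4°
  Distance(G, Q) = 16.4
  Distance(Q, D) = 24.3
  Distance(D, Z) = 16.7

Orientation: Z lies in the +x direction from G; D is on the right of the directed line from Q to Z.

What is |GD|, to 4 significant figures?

28.39

Checks: |GZ| = 41.10 ✓; |GQ| = 16.40 ✓; |QD| = 24.30 ✓; |DZ| = 16.70 ✓.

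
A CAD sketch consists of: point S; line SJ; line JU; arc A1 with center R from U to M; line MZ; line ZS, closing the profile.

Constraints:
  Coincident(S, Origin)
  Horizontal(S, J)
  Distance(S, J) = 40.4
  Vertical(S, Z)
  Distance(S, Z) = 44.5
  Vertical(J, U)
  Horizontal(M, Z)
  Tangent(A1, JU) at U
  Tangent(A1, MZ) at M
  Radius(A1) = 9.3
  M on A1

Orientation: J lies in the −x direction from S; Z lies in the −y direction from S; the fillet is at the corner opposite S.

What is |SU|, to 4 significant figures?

53.58

S is at the origin; SJ is horizontal with |SJ| = 40.4 and J on the −x side, so J = (-40.40, 0.000). S and Z share the same x with |SZ| = 44.5 and Z on the −y side, so Z = (0.000, -44.50). The virtual corner opposite S is at (-40.40, -44.50). Since A1 is tangent to JU there, RU ⟂ JU and A1 meets MZ tangentially, so RM is at right angles to MZ, with radius 9.3, so the center R sits 9.3 in from both sides at R = (-31.10, -35.20). That places the tangent points at U = (-40.40, -35.20) on JU and M = (-31.10, -44.50) on MZ. Then |SU| = |U − S| = 53.58.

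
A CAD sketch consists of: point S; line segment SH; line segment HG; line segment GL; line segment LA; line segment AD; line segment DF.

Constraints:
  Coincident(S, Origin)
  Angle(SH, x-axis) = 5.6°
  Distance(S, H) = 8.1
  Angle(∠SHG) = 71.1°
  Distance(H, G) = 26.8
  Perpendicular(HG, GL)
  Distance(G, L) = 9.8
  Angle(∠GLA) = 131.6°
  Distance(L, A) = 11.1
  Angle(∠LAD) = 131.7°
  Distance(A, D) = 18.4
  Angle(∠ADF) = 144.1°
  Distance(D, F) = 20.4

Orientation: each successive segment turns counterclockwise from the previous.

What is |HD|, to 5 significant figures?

15.025

S is at the origin; SH runs at 5.6° with length 8.1, so H = (8.0613, 0.79042). ∠SHG = 71.1° gives HG at 114.50° from the x-axis; with |HG| = 26.8, G = (-3.0524, 25.177). HG ⟂ GL, so GL runs at -155.50°; with |GL| = 9.8, L = (-11.970, 21.113). ∠GLA = 131.6° gives LA at -107.10° from the x-axis; with |LA| = 11.1, A = (-15.234, 10.504). ∠LAD = 131.7° gives AD at -58.800° from the x-axis; with |AD| = 18.4, D = (-5.7022, -5.2346). Then |HD| = |D − H| = 15.025.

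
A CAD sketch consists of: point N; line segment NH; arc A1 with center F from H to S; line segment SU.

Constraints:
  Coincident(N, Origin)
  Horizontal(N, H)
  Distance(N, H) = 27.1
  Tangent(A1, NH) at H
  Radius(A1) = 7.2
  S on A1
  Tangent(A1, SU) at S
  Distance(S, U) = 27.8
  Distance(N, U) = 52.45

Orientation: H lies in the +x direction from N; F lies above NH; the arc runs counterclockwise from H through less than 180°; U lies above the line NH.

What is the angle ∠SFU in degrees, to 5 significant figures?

75.480°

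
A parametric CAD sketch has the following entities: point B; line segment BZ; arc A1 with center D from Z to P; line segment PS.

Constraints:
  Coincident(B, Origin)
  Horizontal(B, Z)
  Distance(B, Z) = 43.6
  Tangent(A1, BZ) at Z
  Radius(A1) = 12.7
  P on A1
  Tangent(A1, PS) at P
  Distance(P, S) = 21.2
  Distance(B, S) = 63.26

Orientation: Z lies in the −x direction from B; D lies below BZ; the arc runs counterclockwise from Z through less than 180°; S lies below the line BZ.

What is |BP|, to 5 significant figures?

58.068

Checks: |DP| = 12.70 ✓; ∠(DP, PS) = 90.00° ✓; |PS| = 21.20 ✓; |BS| = 63.26 ✓.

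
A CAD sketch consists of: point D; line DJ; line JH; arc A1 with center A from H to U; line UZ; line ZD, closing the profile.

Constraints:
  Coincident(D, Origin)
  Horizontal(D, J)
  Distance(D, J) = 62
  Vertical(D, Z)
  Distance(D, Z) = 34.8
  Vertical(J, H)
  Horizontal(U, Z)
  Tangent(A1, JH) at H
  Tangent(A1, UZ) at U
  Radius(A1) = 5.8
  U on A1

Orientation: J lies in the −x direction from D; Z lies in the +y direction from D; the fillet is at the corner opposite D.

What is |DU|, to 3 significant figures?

66.1

The virtual corner opposite D is at (-62.0, 34.8). Since A1 is tangent to JH there, AH ⟂ JH and tangency of A1 to UZ means the radius AU is perpendicular to UZ, with radius 5.8, so the center A sits 5.8 in from both sides at A = (-56.2, 29.0). That places the tangent points at H = (-62.0, 29.0) on JH and U = (-56.2, 34.8) on UZ. Then |DU| = |U − D| = 66.1.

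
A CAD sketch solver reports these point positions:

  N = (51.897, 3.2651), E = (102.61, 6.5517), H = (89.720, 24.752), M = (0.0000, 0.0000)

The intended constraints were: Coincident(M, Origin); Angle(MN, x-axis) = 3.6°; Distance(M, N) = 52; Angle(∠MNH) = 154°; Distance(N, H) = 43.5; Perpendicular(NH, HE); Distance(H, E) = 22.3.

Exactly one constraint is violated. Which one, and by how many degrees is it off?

Perpendicular(NH, HE) — off by 5.71°.

M = (0.00, 0.00) ✓; MN at 3.600° ✓; |MN| = 52.00 ✓; ∠MNH = 154.0° ✓; |NH| = 43.50 ✓; ∠(NH, HE) = 84.29° ✗; |HE| = 22.30 ✓.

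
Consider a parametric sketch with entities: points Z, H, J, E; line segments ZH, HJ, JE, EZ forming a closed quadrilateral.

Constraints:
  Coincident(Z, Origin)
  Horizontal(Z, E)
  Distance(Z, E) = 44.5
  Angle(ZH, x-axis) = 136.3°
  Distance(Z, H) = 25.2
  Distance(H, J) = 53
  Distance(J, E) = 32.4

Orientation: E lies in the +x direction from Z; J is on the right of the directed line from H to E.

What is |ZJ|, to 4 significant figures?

27.82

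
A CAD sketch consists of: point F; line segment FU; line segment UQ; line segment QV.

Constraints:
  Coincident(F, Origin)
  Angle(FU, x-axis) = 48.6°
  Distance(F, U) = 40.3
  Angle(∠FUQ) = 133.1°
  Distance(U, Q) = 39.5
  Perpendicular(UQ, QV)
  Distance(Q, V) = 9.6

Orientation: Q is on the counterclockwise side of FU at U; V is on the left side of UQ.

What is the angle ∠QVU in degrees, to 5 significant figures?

76.340°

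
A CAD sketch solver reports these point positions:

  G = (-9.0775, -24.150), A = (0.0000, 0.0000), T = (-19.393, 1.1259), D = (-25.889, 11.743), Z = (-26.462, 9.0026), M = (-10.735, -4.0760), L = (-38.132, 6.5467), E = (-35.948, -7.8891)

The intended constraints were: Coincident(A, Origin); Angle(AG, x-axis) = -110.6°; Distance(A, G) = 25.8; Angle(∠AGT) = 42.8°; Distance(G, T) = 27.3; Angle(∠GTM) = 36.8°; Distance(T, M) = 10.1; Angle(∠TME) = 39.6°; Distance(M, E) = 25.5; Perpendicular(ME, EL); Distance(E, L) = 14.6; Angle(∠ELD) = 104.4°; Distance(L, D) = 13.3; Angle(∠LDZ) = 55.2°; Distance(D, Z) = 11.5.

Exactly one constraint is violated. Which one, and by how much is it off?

Distance(D, Z) = 11.5 — off by 8.70.

A = (0.00, 0.00) ✓; AG at -110.6° ✓; |AG| = 25.80 ✓; ∠AGT = 42.80° ✓; |GT| = 27.30 ✓; ∠GTM = 36.80° ✓; |TM| = 10.10 ✓; ∠TME = 39.60° ✓; |ME| = 25.50 ✓; ∠(ME, EL) = 90.00° ✓; |EL| = 14.60 ✓; ∠ELD = 104.4° ✓; |LD| = 13.30 ✓; ∠LDZ = 55.19° ✓; |DZ| = 2.800 ✗.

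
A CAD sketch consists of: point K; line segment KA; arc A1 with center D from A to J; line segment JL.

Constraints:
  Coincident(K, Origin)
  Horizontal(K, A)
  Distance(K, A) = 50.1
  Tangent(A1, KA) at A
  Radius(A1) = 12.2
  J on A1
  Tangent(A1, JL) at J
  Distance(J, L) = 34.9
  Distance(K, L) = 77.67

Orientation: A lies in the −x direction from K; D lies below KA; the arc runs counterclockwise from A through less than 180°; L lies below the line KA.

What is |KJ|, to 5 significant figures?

63.530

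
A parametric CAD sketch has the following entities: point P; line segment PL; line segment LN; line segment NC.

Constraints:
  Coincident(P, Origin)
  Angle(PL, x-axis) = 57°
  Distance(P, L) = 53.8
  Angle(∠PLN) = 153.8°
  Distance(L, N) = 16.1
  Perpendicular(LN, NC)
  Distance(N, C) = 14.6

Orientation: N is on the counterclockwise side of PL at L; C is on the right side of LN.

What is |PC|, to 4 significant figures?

74.93

P is at the origin; PL runs at 57.0° with length 53.8, so L = 53.8·(cos 57.0°, sin 57.0°) = (29.30, 45.12). ∠PLN = 153.8°, so LN runs at 57.0° + (180° − 153.8°) = 83.20° from the x-axis; with |LN| = 16.1, N = L + 16.1·(cos 83.20°, sin 83.20°) = (31.21, 61.11). LN is perpendicular to NC; with |NC| = 14.6 on the right of LN, C = N + 14.6·(0.9930, -0.1184) = (45.71, 59.38). Then |PC| = |C − P| = 74.93.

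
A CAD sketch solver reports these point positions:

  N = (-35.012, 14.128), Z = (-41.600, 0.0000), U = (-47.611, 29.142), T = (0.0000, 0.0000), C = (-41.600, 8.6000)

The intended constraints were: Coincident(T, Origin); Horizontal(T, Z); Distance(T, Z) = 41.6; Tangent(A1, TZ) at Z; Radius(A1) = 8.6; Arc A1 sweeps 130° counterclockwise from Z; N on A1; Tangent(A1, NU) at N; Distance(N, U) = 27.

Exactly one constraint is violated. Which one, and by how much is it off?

Distance(N, U) = 27 — off by 7.40.

T = (0.00, 0.00) ✓; T.y = 0.00, Z.y = 0.00 ✓; |TZ| = 41.60 ✓; ∠(CZ, ZT) = 90.00° ✓; |CZ| = 8.600 ✓; bearing(C→N) − bearing(C→Z) = 130.0° ✓; |CN| = 8.600 ✓; ∠(CN, NU) = 90.00° ✓; |NU| = 19.60 ✗.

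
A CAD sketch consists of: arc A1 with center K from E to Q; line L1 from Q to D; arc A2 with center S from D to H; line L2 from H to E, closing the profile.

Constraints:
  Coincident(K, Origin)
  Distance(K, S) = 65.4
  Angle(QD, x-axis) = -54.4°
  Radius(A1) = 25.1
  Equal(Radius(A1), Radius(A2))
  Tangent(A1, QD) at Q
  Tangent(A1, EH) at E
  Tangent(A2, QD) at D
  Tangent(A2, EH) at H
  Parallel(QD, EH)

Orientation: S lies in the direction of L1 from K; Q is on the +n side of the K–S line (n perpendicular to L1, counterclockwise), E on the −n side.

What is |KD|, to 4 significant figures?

70.05

The slot axis is L1's direction at -54.4°, so u = (cos -54.4°, sin -54.4°) = (0.5821, -0.8131) and n = (−sin -54.4°, cos -54.4°) = (0.8131, 0.5821). K is at the origin and S lies 65.4 along u from K, so S = 65.4·u = (38.07, -53.18). Tangency of A1 to both parallel lines with radius 25.1 puts Q and E at K ± 25.1·n: Q = (20.41, 14.61), E = (-20.41, -14.61). Equal radii place D and H the same way about S: D = S + 25.1·n = (58.48, -38.57), H = S − 25.1·n = (17.66, -67.79). Then |KD| = |D − K| = 70.05.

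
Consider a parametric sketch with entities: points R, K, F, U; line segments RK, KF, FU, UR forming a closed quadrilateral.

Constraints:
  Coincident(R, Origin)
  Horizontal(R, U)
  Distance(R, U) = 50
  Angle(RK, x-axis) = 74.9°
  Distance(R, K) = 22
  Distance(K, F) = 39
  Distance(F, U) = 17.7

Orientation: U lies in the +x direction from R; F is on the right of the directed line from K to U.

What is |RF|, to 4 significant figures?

34.00

R is at the origin; R and U share the same y with |RU| = 50.0 and U in +x, so U = (50.0, 0). RK runs at 74.9° with |RK| = 22.0, so K = (5.731, 21.24). F is determined by |KF| = 39.0 and |FU| = 17.7 together: it lies at the intersection of circle(K, 39.0) and circle(U, 17.7). With |KU| = 49.10, the foot of the radical line on KU is 36.85 from K and the perpendicular offset is √(39.0² − 36.85²) = 12.77. Taking the right-of-KU solution: F = (33.43, -6.217).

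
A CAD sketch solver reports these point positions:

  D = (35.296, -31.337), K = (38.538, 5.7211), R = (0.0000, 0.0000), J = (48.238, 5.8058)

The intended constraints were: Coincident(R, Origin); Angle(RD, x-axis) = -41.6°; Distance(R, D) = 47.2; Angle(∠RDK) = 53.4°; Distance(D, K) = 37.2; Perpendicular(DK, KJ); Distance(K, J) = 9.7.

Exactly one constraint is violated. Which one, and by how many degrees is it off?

Perpendicular(DK, KJ) — off by 5.50°.

R = (0.00, 0.00) ✓; RD at -41.60° ✓; |RD| = 47.20 ✓; ∠RDK = 53.40° ✓; |DK| = 37.20 ✓; ∠(DK, KJ) = 84.50° ✗; |KJ| = 9.700 ✓.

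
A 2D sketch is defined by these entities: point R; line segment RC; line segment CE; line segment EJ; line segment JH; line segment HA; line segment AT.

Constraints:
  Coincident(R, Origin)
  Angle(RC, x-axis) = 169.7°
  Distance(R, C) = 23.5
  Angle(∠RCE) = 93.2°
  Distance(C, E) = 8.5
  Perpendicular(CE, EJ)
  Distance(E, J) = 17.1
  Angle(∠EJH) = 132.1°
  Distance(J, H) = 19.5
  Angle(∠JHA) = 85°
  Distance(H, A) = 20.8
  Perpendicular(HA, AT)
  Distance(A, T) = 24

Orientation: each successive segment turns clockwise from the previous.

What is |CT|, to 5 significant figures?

1.0913

R is at the origin; RC runs at 169.7° with length 23.5, so C = (-23.121, 4.2019). ∠RCE = 93.2° gives CE at 82.900° from the x-axis; with |CE| = 8.5, E = (-22.071, 12.637). CE ⟂ EJ, so EJ runs at -7.1000°; with |EJ| = 17.1, J = (-5.1018, 10.523). ∠EJH = 132.1° gives JH at -55.000° from the x-axis; with |JH| = 19.5, H = (6.0829, -5.4504). ∠JHA = 85.0° gives HA at -150.00° from the x-axis; with |HA| = 20.8, A = (-11.930, -15.850). The perpendicularity gives AT at right angles to HA, so AT runs at 120.00°; with |AT| = 24.0, T = (-23.930, 4.9342). Then |CT| = |T − C| = 1.0913.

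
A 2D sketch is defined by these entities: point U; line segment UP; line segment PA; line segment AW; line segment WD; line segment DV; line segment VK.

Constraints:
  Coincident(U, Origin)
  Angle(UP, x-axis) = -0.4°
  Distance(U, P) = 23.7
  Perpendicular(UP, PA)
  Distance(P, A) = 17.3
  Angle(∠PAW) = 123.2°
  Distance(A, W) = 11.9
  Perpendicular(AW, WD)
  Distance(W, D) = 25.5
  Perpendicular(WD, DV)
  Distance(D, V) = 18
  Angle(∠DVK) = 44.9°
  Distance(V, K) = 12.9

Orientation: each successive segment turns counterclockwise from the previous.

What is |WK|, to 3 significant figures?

18.6

WD ⟂ DV, so DV runs at -33.6°; with |DV| = 18.0, V = (14.8, -7.48). ∠DVK = 44.9° gives VK at 102° from the x-axis; with |VK| = 12.9, K = (12.2, 5.16). Then |WK| = |K − W| = 18.6.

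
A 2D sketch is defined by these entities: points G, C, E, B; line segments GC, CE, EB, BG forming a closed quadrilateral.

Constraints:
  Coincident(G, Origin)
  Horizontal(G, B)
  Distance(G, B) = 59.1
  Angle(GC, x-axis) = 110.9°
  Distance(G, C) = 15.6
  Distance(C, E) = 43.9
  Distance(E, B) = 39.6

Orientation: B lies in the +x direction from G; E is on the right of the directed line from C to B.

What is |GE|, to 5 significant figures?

29.886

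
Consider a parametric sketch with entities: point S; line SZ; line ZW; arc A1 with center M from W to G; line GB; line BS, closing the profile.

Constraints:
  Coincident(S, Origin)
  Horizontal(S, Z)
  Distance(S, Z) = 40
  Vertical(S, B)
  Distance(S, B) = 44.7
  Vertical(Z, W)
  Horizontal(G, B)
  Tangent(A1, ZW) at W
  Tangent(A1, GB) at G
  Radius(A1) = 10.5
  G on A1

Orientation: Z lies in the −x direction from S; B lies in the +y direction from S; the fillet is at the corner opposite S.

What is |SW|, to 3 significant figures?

52.6

S is at the origin; S and Z share the same y with |SZ| = 40.0 and Z on the −x side, so Z = (-40.0, 0.00). S and B share the same x with |SB| = 44.7 and B on the +y side, so B = (0.00, 44.7). The virtual corner opposite S is at (-40.0, 44.7). Since A1 is tangent to ZW there, MW ⟂ ZW and tangency of A1 to GB means the radius MG is perpendicular to GB, with radius 10.5, so the center M sits 10.5 in from both sides at M = (-29.5, 34.2). That places the tangent points at W = (-40.0, 34.2) on ZW and G = (-29.5, 44.7) on GB. Then |SW| = |W − S| = 52.6.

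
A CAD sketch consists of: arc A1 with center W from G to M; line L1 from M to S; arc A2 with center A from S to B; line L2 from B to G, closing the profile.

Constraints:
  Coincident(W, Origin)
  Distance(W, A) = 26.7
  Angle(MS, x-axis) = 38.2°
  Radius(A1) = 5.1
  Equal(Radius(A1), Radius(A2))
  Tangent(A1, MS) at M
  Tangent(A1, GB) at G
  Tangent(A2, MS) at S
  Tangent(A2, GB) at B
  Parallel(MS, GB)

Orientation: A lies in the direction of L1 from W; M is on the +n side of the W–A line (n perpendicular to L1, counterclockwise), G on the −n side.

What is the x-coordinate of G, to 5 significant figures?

3.1539

The slot axis is L1's direction at 38.2°, so u = (cos 38.2°, sin 38.2°) = (0.78586, 0.61841) and n = (−sin 38.2°, cos 38.2°) = (-0.61841, 0.78586). W is at the origin and A lies 26.7 along u from W, so A = 26.7·u = (20.982, 16.512). Tangency of A1 to both parallel lines with radius 5.1 puts M and G at W ± 5.1·n: M = (-3.1539, 4.0079), G = (3.1539, -4.0079). So G.x = 3.1539.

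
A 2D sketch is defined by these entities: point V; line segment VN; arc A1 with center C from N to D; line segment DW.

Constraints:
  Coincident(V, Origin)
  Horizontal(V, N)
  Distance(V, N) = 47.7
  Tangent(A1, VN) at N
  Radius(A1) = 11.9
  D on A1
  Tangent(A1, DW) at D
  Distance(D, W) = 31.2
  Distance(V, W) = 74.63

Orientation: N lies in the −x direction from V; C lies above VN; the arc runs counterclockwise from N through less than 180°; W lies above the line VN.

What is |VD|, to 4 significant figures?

44.27

Checks: |VN| = 47.70 ✓; |CD| = 11.90 ✓; ∠(CD, DW) = 90.00° ✓; |DW| = 31.20 ✓; |VW| = 74.63 ✓.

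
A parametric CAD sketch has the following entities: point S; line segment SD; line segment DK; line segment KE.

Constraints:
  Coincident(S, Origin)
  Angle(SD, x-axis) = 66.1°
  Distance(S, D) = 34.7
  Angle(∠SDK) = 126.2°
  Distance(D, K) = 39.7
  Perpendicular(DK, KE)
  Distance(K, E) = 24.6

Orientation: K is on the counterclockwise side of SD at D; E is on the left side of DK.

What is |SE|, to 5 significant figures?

60.290

S is at the origin; SD runs at 66.1° with length 34.7, so D = 34.7·(cos 66.1°, sin 66.1°) = (14.058, 31.725). ∠SDK = 126.2°, so DK runs at 66.1° + (180° − 126.2°) = 119.90° from the x-axis; with |DK| = 39.7, K = D + 39.7·(cos 119.90°, sin 119.90°) = (-5.7316, 66.140). DK is perpendicular to KE; with |KE| = 24.6 on the left of DK, E = K + 24.6·(-0.86690, -0.49849) = (-27.057, 53.878). Then |SE| = |E − S| = 60.290.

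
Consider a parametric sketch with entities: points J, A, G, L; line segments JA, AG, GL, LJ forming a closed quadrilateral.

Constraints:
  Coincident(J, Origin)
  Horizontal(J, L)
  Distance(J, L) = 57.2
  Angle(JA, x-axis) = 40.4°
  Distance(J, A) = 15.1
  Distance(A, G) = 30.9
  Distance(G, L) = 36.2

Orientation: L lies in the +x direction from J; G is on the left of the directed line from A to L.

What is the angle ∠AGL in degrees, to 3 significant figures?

87.9°

J is at the origin; J and L share the same y with |JL| = 57.2 and L in +x, so L = (57.2, 0). JA runs at 40.4° with |JA| = 15.1, so A = (11.5, 9.79). G is determined by |AG| = 30.9 and |GL| = 36.2 together: it lies at the intersection of circle(A, 30.9) and circle(L, 36.2). With |AL| = 46.7, the foot of the radical line on AL is 19.6 from A and the perpendicular offset is √(30.9² − 19.6²) = 23.9. Taking the left-of-AL solution: G = (35.6, 29.1).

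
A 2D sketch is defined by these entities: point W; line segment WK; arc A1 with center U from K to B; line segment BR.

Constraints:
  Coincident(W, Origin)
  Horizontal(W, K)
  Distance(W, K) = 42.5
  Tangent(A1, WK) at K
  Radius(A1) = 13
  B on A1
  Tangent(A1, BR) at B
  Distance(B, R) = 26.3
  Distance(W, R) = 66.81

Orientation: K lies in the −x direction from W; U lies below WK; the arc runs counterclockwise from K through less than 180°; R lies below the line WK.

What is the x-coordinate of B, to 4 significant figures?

-55.46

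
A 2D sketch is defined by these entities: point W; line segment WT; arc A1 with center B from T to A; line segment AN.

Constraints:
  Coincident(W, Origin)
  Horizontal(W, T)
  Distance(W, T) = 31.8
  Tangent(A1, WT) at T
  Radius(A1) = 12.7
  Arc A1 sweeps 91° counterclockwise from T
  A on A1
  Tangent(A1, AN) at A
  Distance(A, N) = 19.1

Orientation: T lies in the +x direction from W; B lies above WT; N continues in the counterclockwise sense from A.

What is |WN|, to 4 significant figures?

54.55

W is at the origin; WT is horizontal with |WT| = 31.8 and T on the +x side, so T = (31.80, 0.000). A1 meets WT tangentially, so BT is at right angles to WT, so B = T + (0, 12.7) = (31.80, 12.70). On A1, T sits at bearing -90° from B; a 91° counterclockwise sweep puts A at bearing 1°, so A = B + 12.7·(cos 1°, sin 1°) = (44.50, 12.92). Since A1 is tangent to AN there, BA ⟂ AN, so AN runs along (−sin 1°, cos 1°); with |AN| = 19.1, N = (44.16, 32.02). Then |WN| = |N − W| = 54.55.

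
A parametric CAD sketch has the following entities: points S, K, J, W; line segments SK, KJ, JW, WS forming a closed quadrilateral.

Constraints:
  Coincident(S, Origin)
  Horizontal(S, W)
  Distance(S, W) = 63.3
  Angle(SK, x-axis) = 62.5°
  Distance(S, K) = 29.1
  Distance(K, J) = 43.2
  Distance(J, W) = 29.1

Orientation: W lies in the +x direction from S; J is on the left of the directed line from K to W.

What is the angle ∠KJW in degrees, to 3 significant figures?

100°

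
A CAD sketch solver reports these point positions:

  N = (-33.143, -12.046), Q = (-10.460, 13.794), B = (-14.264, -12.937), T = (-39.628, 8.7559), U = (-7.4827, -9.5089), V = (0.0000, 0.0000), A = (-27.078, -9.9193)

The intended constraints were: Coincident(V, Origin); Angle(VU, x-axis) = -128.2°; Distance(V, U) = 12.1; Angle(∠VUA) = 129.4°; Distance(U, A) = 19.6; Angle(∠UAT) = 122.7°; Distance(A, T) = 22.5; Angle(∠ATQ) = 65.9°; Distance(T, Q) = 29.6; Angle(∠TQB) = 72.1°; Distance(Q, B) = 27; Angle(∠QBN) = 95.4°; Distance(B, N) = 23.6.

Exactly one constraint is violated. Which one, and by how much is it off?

Distance(B, N) = 23.6 — off by 4.70.

V = (0.00, 0.00) ✓; VU at -128.2° ✓; |VU| = 12.10 ✓; ∠VUA = 129.4° ✓; |UA| = 19.60 ✓; ∠UAT = 122.7° ✓; |AT| = 22.50 ✓; ∠ATQ = 65.90° ✓; |TQ| = 29.60 ✓; ∠TQB = 72.10° ✓; |QB| = 27.00 ✓; ∠QBN = 95.40° ✓; |BN| = 18.90 ✗.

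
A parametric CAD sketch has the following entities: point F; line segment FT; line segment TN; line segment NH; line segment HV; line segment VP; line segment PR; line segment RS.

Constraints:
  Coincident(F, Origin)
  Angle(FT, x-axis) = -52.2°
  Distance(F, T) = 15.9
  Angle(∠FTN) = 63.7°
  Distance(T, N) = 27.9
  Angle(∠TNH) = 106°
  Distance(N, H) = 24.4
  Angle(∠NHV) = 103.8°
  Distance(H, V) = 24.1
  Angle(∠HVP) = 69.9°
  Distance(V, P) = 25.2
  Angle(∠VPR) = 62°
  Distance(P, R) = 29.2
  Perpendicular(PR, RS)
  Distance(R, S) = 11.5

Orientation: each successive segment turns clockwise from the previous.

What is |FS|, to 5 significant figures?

31.206

F is at the origin; FT runs at -52.2° with length 15.9, so T = (9.7452, -12.563). ∠FTN = 63.7° gives TN at -168.50° from the x-axis; with |TN| = 27.9, N = (-17.595, -18.126). ∠TNH = 106.0° gives NH at 117.50° from the x-axis; with |NH| = 24.4, H = (-28.861, 3.5172). ∠NHV = 103.8° gives HV at 41.300° from the x-axis; with |HV| = 24.1, V = (-10.756, 19.423). ∠HVP = 69.9° gives VP at -68.800° from the x-axis; with |VP| = 25.2, P = (-1.6429, -4.0713). ∠VPR = 62.0° gives PR at 173.20° from the x-axis; with |PR| = 29.2, R = (-30.638, -0.61389). PR ⟂ RS, so RS runs at 83.200°; with |RS| = 11.5, S = (-29.276, 10.805). Then |FS| = |S − F| = 31.206.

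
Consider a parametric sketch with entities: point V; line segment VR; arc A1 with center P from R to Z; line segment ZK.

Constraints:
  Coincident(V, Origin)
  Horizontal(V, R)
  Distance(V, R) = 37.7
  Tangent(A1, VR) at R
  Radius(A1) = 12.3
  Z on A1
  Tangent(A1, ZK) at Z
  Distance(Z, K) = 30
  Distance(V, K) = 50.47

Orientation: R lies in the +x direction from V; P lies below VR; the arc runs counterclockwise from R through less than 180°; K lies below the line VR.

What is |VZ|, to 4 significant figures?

28.47

Checks: |PZ| = 12.30 ✓; ∠(PZ, ZK) = 90.00° ✓; |ZK| = 30.00 ✓; |VK| = 50.47 ✓.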